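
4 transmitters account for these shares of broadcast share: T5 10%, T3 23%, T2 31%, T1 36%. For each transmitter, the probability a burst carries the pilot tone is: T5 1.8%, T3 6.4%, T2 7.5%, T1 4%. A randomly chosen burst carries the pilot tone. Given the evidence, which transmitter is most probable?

T2

By Bayes' rule, posterior ∝ prior × likelihood:
  T5: 0.1 × 0.018 = 0.0018
  T3: 0.23 × 0.064 = 0.01472
  T2: 0.31 × 0.075 = 0.02325
  T1: 0.36 × 0.04 = 0.0144
Normalizing constant = 0.05417.
Largest term belongs to T2, so T2 is most probable.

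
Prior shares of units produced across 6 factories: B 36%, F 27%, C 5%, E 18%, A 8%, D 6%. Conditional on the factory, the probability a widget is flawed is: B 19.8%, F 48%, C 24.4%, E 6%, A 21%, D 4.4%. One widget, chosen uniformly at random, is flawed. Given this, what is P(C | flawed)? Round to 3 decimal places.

0.050

Unnormalized posteriors (prior × likelihood):
  B: 0.36 × 0.198 = 0.07128
  F: 0.27 × 0.48 = 0.1296
  C: 0.05 × 0.244 = 0.0122
  E: 0.18 × 0.06 = 0.0108
  A: 0.08 × 0.21 = 0.0168
  D: 0.06 × 0.044 = 0.00264
Normalizing constant = 0.24332.
P(C | evidence) = 0.0122 / 0.24332 ≈ 0.050.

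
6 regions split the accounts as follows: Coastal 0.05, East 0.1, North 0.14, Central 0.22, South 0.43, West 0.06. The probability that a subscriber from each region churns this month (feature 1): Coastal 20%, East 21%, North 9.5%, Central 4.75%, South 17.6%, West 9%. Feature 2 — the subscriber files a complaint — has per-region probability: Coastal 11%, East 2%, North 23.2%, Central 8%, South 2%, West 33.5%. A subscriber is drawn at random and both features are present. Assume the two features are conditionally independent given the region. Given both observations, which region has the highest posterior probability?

Unnormalized posteriors (prior × likelihood):
  Coastal: 0.05 × 0.2 × 0.11 = 0.0011
  East: 0.1 × 0.21 × 0.02 = 0.00042
  North: 0.14 × 0.095 × 0.232 = 0.0030856
  Central: 0.22 × 0.0475 × 0.08 = 0.000836
  South: 0.43 × 0.176 × 0.02 = 0.0015136
  West: 0.06 × 0.09 × 0.335 = 0.001809
Normalizing constant = 0.0087642.
Largest term belongs to North, so North is most probable.

North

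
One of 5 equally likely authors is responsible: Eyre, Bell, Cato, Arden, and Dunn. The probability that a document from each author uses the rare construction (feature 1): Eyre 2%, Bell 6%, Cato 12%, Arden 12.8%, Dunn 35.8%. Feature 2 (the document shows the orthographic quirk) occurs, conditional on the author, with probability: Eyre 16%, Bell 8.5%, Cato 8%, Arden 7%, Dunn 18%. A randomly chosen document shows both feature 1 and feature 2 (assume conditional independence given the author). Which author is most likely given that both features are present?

Dunn

With a uniform prior (1/5 each), posterior ∝ likelihood:
  Eyre: 0.02 × 0.16 = 0.0032
  Bell: 0.06 × 0.085 = 0.0051
  Cato: 0.12 × 0.08 = 0.0096
  Arden: 0.128 × 0.07 = 0.00896
  Dunn: 0.358 × 0.18 = 0.06444
Total = 0.0913.
Largest term belongs to Dunn, so Dunn is most probable.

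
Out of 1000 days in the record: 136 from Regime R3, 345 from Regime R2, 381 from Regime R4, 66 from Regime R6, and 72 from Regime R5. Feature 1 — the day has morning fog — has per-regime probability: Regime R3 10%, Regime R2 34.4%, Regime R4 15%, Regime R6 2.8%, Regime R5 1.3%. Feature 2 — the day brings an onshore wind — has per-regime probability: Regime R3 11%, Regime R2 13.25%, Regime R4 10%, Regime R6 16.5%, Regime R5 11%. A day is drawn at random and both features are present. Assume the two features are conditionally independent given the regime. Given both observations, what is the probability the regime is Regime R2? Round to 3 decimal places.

0.674

Prior × likelihood for each hypothesis:
  Regime R3: 0.136 × 0.1 × 0.11 = 0.001496
  Regime R2: 0.345 × 0.344 × 0.1325 = 0.0157251
  Regime R4: 0.381 × 0.15 × 0.1 = 0.005715
  Regime R6: 0.066 × 0.028 × 0.165 = 0.00030492
  Regime R5: 0.072 × 0.013 × 0.11 = 0.00010296
Normalizing constant = 0.02334398.
P(Regime R2 | evidence) = 0.0157251 / 0.02334398 ≈ 0.674.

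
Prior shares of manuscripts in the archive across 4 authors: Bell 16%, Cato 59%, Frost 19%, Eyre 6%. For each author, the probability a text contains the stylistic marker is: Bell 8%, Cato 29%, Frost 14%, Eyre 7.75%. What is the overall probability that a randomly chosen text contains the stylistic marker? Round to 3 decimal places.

Prior × likelihood for each hypothesis:
  Bell: 0.16 × 0.08 = 0.0128
  Cato: 0.59 × 0.29 = 0.1711
  Frost: 0.19 × 0.14 = 0.0266
  Eyre: 0.06 × 0.0775 = 0.00465
P(marker) = 0.0128 + 0.1711 + 0.0266 + 0.00465 = 0.21515 → 0.215.

0.215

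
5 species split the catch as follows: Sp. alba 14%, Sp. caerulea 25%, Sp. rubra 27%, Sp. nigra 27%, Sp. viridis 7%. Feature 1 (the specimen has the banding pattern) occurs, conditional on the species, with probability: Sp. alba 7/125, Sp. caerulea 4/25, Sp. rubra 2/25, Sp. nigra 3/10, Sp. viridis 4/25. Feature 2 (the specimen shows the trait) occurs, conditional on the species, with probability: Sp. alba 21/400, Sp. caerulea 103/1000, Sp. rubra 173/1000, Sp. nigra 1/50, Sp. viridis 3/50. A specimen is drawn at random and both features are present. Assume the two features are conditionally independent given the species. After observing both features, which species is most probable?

Compute prior × likelihood for every hypothesis:
  Sp. alba: 0.14 × 0.056 × 0.0525 = 0.0004116
  Sp. caerulea: 0.25 × 0.16 × 0.103 = 0.00412
  Sp. rubra: 0.27 × 0.08 × 0.173 = 0.0037368
  Sp. nigra: 0.27 × 0.3 × 0.02 = 0.00162
  Sp. viridis: 0.07 × 0.16 × 0.06 = 0.000672
Normalizing constant = 0.0105604.
Largest term belongs to Sp. caerulea, so Sp. caerulea is most probable.

Sp. caerulea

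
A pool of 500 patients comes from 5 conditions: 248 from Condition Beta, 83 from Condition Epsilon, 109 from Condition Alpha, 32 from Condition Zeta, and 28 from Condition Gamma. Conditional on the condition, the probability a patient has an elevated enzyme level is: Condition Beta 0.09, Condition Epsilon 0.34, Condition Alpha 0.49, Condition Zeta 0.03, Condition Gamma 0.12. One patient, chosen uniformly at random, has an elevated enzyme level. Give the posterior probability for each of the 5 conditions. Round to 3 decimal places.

Condition Beta 0.206, Condition Epsilon 0.261, Condition Alpha 0.493, Condition Zeta 0.009, Condition Gamma 0.031

Compute prior × likelihood for every hypothesis:
  Condition Beta: 0.496 × 0.09 = 0.04464
  Condition Epsilon: 0.166 × 0.34 = 0.05644
  Condition Alpha: 0.218 × 0.49 = 0.10682
  Condition Zeta: 0.064 × 0.03 = 0.00192
  Condition Gamma: 0.056 × 0.12 = 0.00672
Sum = 0.21654.
P(Condition Beta | elevated) = 0.04464/0.21654 ≈ 0.206
P(Condition Epsilon | elevated) = 0.05644/0.21654 ≈ 0.261
P(Condition Alpha | elevated) = 0.10682/0.21654 ≈ 0.493
P(Condition Zeta | elevated) = 0.00192/0.21654 ≈ 0.009
P(Condition Gamma | elevated) = 0.00672/0.21654 ≈ 0.031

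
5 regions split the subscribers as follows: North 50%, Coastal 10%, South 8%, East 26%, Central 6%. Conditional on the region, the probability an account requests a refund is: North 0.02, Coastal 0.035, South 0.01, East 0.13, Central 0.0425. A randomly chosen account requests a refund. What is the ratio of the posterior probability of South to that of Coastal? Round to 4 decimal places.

Compute prior × likelihood for every hypothesis:
  North: 0.5 × 0.02 = 0.01
  Coastal: 0.1 × 0.035 = 0.0035
  South: 0.08 × 0.01 = 0.0008
  East: 0.26 × 0.13 = 0.0338
  Central: 0.06 × 0.0425 = 0.00255
Total = 0.05065.
The ratio is 0.0008 / 0.0035 (the normalizer cancels) = 0.2286.

0.2286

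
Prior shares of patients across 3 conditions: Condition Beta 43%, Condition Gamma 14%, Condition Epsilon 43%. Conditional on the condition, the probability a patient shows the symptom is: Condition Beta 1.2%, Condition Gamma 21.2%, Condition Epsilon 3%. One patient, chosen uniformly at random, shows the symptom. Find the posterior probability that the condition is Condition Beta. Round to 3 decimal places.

0.108

By Bayes' rule, posterior ∝ prior × likelihood:
  Condition Beta: 0.43 × 0.012 = 0.00516
  Condition Gamma: 0.14 × 0.212 = 0.02968
  Condition Epsilon: 0.43 × 0.03 = 0.0129
Sum = 0.04774.
P(Condition Beta | evidence) = 0.00516 / 0.04774 ≈ 0.108.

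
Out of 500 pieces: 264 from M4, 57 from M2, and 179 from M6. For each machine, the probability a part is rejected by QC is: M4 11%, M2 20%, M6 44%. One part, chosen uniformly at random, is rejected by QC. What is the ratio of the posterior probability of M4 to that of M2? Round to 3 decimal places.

2.547

Prior × likelihood for each hypothesis:
  M4: 0.528 × 0.11 = 0.05808
  M2: 0.114 × 0.2 = 0.0228
  M6: 0.358 × 0.44 = 0.15752
Total = 0.2384.
The ratio is 0.05808 / 0.0228 (the normalizer cancels) = 2.547.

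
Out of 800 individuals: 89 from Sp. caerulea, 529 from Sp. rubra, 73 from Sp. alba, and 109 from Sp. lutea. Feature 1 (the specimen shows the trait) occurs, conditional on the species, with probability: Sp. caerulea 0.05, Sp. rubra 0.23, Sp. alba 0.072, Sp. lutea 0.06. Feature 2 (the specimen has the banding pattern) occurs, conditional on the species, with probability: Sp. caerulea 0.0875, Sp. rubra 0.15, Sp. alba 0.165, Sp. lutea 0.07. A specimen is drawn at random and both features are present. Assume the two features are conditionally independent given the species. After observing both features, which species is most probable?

By Bayes' rule, posterior ∝ prior × likelihood:
  Sp. caerulea: 0.11125 × 0.05 × 0.0875 = 0.00048671875
  Sp. rubra: 0.66125 × 0.23 × 0.15 = 0.022813125
  Sp. alba: 0.09125 × 0.072 × 0.165 = 0.00108405
  Sp. lutea: 0.13625 × 0.06 × 0.07 = 0.00057225
Total = 0.02495614375.
Largest term belongs to Sp. rubra, so Sp. rubra is most probable.

Sp. rubra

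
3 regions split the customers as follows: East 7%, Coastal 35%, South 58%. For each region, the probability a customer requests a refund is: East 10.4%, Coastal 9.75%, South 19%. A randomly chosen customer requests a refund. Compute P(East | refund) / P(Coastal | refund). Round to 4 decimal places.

Compute prior × likelihood for every hypothesis:
  East: 0.07 × 0.104 = 0.00728
  Coastal: 0.35 × 0.0975 = 0.034125
  South: 0.58 × 0.19 = 0.1102
Normalizing constant = 0.151605.
The ratio is 0.00728 / 0.034125 (the normalizer cancels) = 0.2133.

0.2133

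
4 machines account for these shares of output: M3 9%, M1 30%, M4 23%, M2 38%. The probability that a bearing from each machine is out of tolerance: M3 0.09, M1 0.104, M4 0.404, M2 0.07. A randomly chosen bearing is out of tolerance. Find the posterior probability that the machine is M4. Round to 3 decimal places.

0.585

Unnormalized posteriors (prior × likelihood):
  M3: 0.09 × 0.09 = 0.0081
  M1: 0.3 × 0.104 = 0.0312
  M4: 0.23 × 0.404 = 0.09292
  M2: 0.38 × 0.07 = 0.0266
Normalizing constant = 0.15882.
P(M4 | evidence) = 0.09292 / 0.15882 ≈ 0.585.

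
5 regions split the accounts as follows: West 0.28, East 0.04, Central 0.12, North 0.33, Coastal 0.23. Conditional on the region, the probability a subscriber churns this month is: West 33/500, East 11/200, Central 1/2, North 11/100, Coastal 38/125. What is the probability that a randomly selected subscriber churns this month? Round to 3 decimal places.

Compute prior × likelihood for every hypothesis:
  West: 0.28 × 0.066 = 0.01848
  East: 0.04 × 0.055 = 0.0022
  Central: 0.12 × 0.5 = 0.06
  North: 0.33 × 0.11 = 0.0363
  Coastal: 0.23 × 0.304 = 0.06992
P(churn) = 0.01848 + 0.0022 + 0.06 + 0.0363 + 0.06992 = 0.1869 → 0.187.

0.187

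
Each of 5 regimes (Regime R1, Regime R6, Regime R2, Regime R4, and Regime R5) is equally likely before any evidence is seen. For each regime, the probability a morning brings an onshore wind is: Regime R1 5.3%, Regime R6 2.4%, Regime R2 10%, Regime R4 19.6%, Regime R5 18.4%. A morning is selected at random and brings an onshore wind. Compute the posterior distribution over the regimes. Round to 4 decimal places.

With a uniform prior (1/5 each), posterior ∝ likelihood:
  Regime R1: 0.053
  Regime R6: 0.024
  Regime R2: 0.1
  Regime R4: 0.196
  Regime R5: 0.184
Sum = 0.557.
P(Regime R1 | onshore) = 0.053/0.557 ≈ 0.0952
P(Regime R6 | onshore) = 0.024/0.557 ≈ 0.0431
P(Regime R2 | onshore) = 0.1/0.557 ≈ 0.1795
P(Regime R4 | onshore) = 0.196/0.557 ≈ 0.3519
P(Regime R5 | onshore) = 0.184/0.557 ≈ 0.3303
(Check: 0.0952+0.0431+0.1795+0.3519+0.3303 = 1.0000.)

Regime R1 0.0952, Regime R6 0.0431, Regime R2 0.1795, Regime R4 0.3519, Regime R5 0.3303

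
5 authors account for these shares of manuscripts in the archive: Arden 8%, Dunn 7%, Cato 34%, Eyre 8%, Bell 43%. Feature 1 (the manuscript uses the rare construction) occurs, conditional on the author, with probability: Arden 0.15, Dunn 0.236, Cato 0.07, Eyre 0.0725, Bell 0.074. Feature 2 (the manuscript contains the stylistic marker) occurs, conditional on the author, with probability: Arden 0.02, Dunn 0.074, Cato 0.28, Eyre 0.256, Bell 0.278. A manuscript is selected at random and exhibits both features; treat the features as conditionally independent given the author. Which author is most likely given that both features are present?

Unnormalized posteriors (prior × likelihood):
  Arden: 0.08 × 0.15 × 0.02 = 0.00024
  Dunn: 0.07 × 0.236 × 0.074 = 0.00122248
  Cato: 0.34 × 0.07 × 0.28 = 0.006664
  Eyre: 0.08 × 0.0725 × 0.256 = 0.0014848
  Bell: 0.43 × 0.074 × 0.278 = 0.00884596
Sum = 0.01845724.
Largest term belongs to Bell, so Bell is most probable.

Bell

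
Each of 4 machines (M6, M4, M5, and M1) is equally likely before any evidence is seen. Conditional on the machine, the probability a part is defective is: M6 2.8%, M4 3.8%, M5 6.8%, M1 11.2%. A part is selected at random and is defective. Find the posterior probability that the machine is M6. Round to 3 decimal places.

With a uniform prior (1/4 each), posterior ∝ likelihood:
  M6: 0.028
  M4: 0.038
  M5: 0.068
  M1: 0.112
Total = 0.246.
P(M6 | evidence) = 0.028 / 0.246 ≈ 0.114.

0.114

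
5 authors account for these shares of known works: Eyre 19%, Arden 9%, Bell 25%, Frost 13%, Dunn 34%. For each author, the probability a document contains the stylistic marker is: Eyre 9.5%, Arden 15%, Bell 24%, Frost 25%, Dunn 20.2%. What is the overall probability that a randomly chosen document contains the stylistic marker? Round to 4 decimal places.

By Bayes' rule, posterior ∝ prior × likelihood:
  Eyre: 0.19 × 0.095 = 0.01805
  Arden: 0.09 × 0.15 = 0.0135
  Bell: 0.25 × 0.24 = 0.06
  Frost: 0.13 × 0.25 = 0.0325
  Dunn: 0.34 × 0.202 = 0.06868
P(marker) = 0.01805 + 0.0135 + 0.06 + 0.0325 + 0.06868 = 0.19273 → 0.1927.

0.1927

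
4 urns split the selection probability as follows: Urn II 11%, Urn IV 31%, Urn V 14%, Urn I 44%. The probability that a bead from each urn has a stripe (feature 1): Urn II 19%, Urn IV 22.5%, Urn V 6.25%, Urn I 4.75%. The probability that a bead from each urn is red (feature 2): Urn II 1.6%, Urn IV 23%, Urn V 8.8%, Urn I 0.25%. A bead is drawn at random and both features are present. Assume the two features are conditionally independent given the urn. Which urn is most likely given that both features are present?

Urn IV

Unnormalized posteriors (prior × likelihood):
  Urn II: 0.11 × 0.19 × 0.016 = 0.0003344
  Urn IV: 0.31 × 0.225 × 0.23 = 0.0160425
  Urn V: 0.14 × 0.0625 × 0.088 = 0.00077
  Urn I: 0.44 × 0.0475 × 0.0025 = 0.00005225
Normalizing constant = 0.01719915.
Largest term belongs to Urn IV, so Urn IV is most probable.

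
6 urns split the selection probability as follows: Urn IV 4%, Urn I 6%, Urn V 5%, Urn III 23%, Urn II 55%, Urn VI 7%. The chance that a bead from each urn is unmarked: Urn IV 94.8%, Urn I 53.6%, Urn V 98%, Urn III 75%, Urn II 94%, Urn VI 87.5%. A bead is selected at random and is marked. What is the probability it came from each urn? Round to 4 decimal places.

Urn IV 0.0160, Urn I 0.2139, Urn V 0.0077, Urn III 0.4417, Urn II 0.2535, Urn VI 0.0672

Taking complements, P(marked | each) = Urn IV 0.052, Urn I 0.464, Urn V 0.02, Urn III 0.25, Urn II 0.06, Urn VI 0.125.
By Bayes' rule, posterior ∝ prior × likelihood:
  Urn IV: 0.04 × 0.052 = 0.00208
  Urn I: 0.06 × 0.464 = 0.02784
  Urn V: 0.05 × 0.02 = 0.001
  Urn III: 0.23 × 0.25 = 0.0575
  Urn II: 0.55 × 0.06 = 0.033
  Urn VI: 0.07 × 0.125 = 0.00875
Sum = 0.13017.
P(Urn IV | marked) = 0.00208/0.13017 ≈ 0.0160
P(Urn I | marked) = 0.02784/0.13017 ≈ 0.2139
P(Urn V | marked) = 0.001/0.13017 ≈ 0.0077
P(Urn III | marked) = 0.0575/0.13017 ≈ 0.4417
P(Urn II | marked) = 0.033/0.13017 ≈ 0.2535
P(Urn VI | marked) = 0.00875/0.13017 ≈ 0.0672
(Check: 0.0160+0.2139+0.0077+0.4417+0.2535+0.0672 = 1.0000.)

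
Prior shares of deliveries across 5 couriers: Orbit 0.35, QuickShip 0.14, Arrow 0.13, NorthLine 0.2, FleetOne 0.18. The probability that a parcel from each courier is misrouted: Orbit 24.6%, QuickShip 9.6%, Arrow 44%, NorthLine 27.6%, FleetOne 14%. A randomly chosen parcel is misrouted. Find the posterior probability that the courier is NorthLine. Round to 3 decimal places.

0.233

By Bayes' rule, posterior ∝ prior × likelihood:
  Orbit: 0.35 × 0.246 = 0.0861
  QuickShip: 0.14 × 0.096 = 0.01344
  Arrow: 0.13 × 0.44 = 0.0572
  NorthLine: 0.2 × 0.276 = 0.0552
  FleetOne: 0.18 × 0.14 = 0.0252
Sum = 0.23714.
P(NorthLine | evidence) = 0.0552 / 0.23714 ≈ 0.233.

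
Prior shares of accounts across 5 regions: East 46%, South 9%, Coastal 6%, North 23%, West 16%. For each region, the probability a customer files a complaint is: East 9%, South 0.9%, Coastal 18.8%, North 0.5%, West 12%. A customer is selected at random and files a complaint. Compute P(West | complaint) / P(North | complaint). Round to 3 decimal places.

16.696

Unnormalized posteriors (prior × likelihood):
  East: 0.46 × 0.09 = 0.0414
  South: 0.09 × 0.009 = 0.00081
  Coastal: 0.06 × 0.188 = 0.01128
  North: 0.23 × 0.005 = 0.00115
  West: 0.16 × 0.12 = 0.0192
Sum = 0.07384.
The ratio is 0.0192 / 0.00115 (the normalizer cancels) = 16.696.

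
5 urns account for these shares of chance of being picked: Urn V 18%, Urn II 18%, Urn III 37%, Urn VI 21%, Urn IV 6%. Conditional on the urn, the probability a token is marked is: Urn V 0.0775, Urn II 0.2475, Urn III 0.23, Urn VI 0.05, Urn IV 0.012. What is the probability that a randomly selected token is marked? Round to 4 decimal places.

Prior × likelihood for each hypothesis:
  Urn V: 0.18 × 0.0775 = 0.01395
  Urn II: 0.18 × 0.2475 = 0.04455
  Urn III: 0.37 × 0.23 = 0.0851
  Urn VI: 0.21 × 0.05 = 0.0105
  Urn IV: 0.06 × 0.012 = 0.00072
P(marked) = 0.01395 + 0.04455 + 0.0851 + 0.0105 + 0.00072 = 0.15482 → 0.1548.

0.1548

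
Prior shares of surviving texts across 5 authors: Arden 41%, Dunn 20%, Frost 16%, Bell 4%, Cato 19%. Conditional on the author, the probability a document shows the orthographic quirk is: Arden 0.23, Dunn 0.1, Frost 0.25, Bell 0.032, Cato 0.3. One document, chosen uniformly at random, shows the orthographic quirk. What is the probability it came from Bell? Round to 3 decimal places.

By Bayes' rule, posterior ∝ prior × likelihood:
  Arden: 0.41 × 0.23 = 0.0943
  Dunn: 0.2 × 0.1 = 0.02
  Frost: 0.16 × 0.25 = 0.04
  Bell: 0.04 × 0.032 = 0.00128
  Cato: 0.19 × 0.3 = 0.057
Total = 0.21258.
P(Bell | evidence) = 0.00128 / 0.21258 ≈ 0.006.

0.006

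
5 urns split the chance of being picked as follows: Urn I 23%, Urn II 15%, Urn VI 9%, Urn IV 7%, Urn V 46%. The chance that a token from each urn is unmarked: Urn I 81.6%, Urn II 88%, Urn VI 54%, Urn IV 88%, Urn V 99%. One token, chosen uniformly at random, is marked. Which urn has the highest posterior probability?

Taking complements, P(marked | each) = Urn I 0.184, Urn II 0.12, Urn VI 0.46, Urn IV 0.12, Urn V 0.01.
Unnormalized posteriors (prior × likelihood):
  Urn I: 0.23 × 0.184 = 0.04232
  Urn II: 0.15 × 0.12 = 0.018
  Urn VI: 0.09 × 0.46 = 0.0414
  Urn IV: 0.07 × 0.12 = 0.0084
  Urn V: 0.46 × 0.01 = 0.0046
Normalizing constant = 0.11472.
Largest term belongs to Urn I, so Urn I is most probable.

Urn I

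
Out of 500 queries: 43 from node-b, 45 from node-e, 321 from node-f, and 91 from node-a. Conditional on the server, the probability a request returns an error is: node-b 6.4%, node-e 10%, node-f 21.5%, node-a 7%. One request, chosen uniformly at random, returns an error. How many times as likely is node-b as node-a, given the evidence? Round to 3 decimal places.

Compute prior × likelihood for every hypothesis:
  node-b: 0.086 × 0.064 = 0.005504
  node-e: 0.09 × 0.1 = 0.009
  node-f: 0.642 × 0.215 = 0.13803
  node-a: 0.182 × 0.07 = 0.01274
Normalizing constant = 0.165274.
The ratio is 0.005504 / 0.01274 (the normalizer cancels) = 0.432.

0.432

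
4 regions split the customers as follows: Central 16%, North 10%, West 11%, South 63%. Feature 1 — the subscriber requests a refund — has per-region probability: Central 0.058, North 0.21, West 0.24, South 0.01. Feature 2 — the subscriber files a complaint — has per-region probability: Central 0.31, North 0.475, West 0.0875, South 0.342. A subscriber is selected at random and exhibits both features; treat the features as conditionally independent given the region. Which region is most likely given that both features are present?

Prior × likelihood for each hypothesis:
  Central: 0.16 × 0.058 × 0.31 = 0.0028768
  North: 0.1 × 0.21 × 0.475 = 0.009975
  West: 0.11 × 0.24 × 0.0875 = 0.00231
  South: 0.63 × 0.01 × 0.342 = 0.0021546
Sum = 0.0173164.
Largest term belongs to North, so North is most probable.

North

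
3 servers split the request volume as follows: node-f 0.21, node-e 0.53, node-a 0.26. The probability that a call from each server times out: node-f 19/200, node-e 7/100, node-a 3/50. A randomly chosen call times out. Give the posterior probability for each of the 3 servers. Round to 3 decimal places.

Prior × likelihood for each hypothesis:
  node-f: 0.21 × 0.095 = 0.01995
  node-e: 0.53 × 0.07 = 0.0371
  node-a: 0.26 × 0.06 = 0.0156
Sum = 0.07265.
P(node-f | timeout) = 0.01995/0.07265 ≈ 0.275
P(node-e | timeout) = 0.0371/0.07265 ≈ 0.511
P(node-a | timeout) = 0.0156/0.07265 ≈ 0.215

node-f 0.275, node-e 0.511, node-a 0.215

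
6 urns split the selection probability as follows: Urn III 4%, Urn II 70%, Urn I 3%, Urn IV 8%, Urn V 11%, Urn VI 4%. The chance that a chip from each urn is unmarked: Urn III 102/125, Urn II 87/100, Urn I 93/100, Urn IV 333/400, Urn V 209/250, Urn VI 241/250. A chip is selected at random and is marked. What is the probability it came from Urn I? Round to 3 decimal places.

0.016

Taking complements, P(marked | each) = Urn III 0.184, Urn II 0.13, Urn I 0.07, Urn IV 0.1675, Urn V 0.164, Urn VI 0.036.
Compute prior × likelihood for every hypothesis:
  Urn III: 0.04 × 0.184 = 0.00736
  Urn II: 0.7 × 0.13 = 0.091
  Urn I: 0.03 × 0.07 = 0.0021
  Urn IV: 0.08 × 0.1675 = 0.0134
  Urn V: 0.11 × 0.164 = 0.01804
  Urn VI: 0.04 × 0.036 = 0.00144
Total = 0.13334.
P(Urn I | evidence) = 0.0021 / 0.13334 ≈ 0.016.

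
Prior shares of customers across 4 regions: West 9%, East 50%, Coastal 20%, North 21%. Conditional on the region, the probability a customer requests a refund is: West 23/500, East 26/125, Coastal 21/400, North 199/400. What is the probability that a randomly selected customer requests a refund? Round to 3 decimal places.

Unnormalized posteriors (prior × likelihood):
  West: 0.09 × 0.046 = 0.00414
  East: 0.5 × 0.208 = 0.104
  Coastal: 0.2 × 0.0525 = 0.0105
  North: 0.21 × 0.4975 = 0.104475
P(refund) = 0.00414 + 0.104 + 0.0105 + 0.104475 = 0.223115 → 0.223.

0.223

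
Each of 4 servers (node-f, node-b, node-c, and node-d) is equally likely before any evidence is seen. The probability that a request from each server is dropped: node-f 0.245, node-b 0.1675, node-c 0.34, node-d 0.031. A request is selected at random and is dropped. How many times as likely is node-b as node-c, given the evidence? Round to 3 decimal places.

Since the prior is uniform, the posterior is proportional to the likelihood:
  node-f: 0.245
  node-b: 0.1675
  node-c: 0.34
  node-d: 0.031
Total = 0.7835.
The ratio is 0.1675 / 0.34 (the normalizer cancels) = 0.493.

0.493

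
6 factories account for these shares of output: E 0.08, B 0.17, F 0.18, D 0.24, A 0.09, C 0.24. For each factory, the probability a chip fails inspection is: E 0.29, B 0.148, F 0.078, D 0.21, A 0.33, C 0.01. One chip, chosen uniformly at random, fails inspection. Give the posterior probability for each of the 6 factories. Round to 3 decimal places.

E 0.160, B 0.174, F 0.097, D 0.348, A 0.205, C 0.017

Prior × likelihood for each hypothesis:
  E: 0.08 × 0.29 = 0.0232
  B: 0.17 × 0.148 = 0.02516
  F: 0.18 × 0.078 = 0.01404
  D: 0.24 × 0.21 = 0.0504
  A: 0.09 × 0.33 = 0.0297
  C: 0.24 × 0.01 = 0.0024
Normalizing constant = 0.1449.
P(E | nonconforming) = 0.0232/0.1449 ≈ 0.160
P(B | nonconforming) = 0.02516/0.1449 ≈ 0.174
P(F | nonconforming) = 0.01404/0.1449 ≈ 0.097
P(D | nonconforming) = 0.0504/0.1449 ≈ 0.348
P(A | nonconforming) = 0.0297/0.1449 ≈ 0.205
P(C | nonconforming) = 0.0024/0.1449 ≈ 0.017
(Check: 0.160+0.174+0.097+0.348+0.205+0.017 = 1.001.)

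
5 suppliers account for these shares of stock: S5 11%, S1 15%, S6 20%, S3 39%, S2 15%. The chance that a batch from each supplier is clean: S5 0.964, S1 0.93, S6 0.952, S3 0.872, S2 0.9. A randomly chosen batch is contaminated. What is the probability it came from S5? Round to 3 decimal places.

Taking complements, P(contaminated | each) = S5 0.036, S1 0.07, S6 0.048, S3 0.128, S2 0.1.
By Bayes' rule, posterior ∝ prior × likelihood:
  S5: 0.11 × 0.036 = 0.00396
  S1: 0.15 × 0.07 = 0.0105
  S6: 0.2 × 0.048 = 0.0096
  S3: 0.39 × 0.128 = 0.04992
  S2: 0.15 × 0.1 = 0.015
Normalizing constant = 0.08898.
P(S5 | evidence) = 0.00396 / 0.08898 ≈ 0.045.

0.045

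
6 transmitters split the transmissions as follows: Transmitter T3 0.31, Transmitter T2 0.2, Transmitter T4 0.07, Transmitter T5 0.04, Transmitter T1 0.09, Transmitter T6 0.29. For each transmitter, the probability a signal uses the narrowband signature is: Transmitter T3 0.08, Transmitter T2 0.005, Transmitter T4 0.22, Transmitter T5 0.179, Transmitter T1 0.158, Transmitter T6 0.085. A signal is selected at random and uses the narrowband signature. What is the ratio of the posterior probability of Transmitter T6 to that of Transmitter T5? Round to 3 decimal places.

3.443

Unnormalized posteriors (prior × likelihood):
  Transmitter T3: 0.31 × 0.08 = 0.0248
  Transmitter T2: 0.2 × 0.005 = 0.001
  Transmitter T4: 0.07 × 0.22 = 0.0154
  Transmitter T5: 0.04 × 0.179 = 0.00716
  Transmitter T1: 0.09 × 0.158 = 0.01422
  Transmitter T6: 0.29 × 0.085 = 0.02465
Normalizing constant = 0.08723.
The ratio is 0.02465 / 0.00716 (the normalizer cancels) = 3.443.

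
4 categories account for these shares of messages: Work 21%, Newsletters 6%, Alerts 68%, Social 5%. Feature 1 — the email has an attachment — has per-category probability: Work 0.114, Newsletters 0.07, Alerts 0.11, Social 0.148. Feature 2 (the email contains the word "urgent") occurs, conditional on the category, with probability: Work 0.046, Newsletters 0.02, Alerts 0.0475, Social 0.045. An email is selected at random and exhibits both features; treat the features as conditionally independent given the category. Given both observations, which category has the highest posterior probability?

Prior × likelihood for each hypothesis:
  Work: 0.21 × 0.114 × 0.046 = 0.00110124
  Newsletters: 0.06 × 0.07 × 0.02 = 0.000084
  Alerts: 0.68 × 0.11 × 0.0475 = 0.003553
  Social: 0.05 × 0.148 × 0.045 = 0.000333
Sum = 0.00507124.
Largest term belongs to Alerts, so Alerts is most probable.

Alerts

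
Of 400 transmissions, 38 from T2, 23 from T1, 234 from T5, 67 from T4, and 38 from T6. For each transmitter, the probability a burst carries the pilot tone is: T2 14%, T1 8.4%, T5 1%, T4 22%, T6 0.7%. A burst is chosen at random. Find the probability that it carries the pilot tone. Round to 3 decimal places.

By Bayes' rule, posterior ∝ prior × likelihood:
  T2: 0.095 × 0.14 = 0.0133
  T1: 0.0575 × 0.084 = 0.00483
  T5: 0.585 × 0.01 = 0.00585
  T4: 0.1675 × 0.22 = 0.03685
  T6: 0.095 × 0.007 = 0.000665
P(pilot) = 0.0133 + 0.00483 + 0.00585 + 0.03685 + 0.000665 = 0.061495 → 0.061.

0.061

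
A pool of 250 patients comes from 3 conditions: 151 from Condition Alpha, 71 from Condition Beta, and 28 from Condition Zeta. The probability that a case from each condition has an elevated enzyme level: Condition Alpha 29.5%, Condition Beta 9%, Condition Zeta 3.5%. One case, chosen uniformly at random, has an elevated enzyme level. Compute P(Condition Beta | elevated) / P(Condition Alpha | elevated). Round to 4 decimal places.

0.1435

Prior × likelihood for each hypothesis:
  Condition Alpha: 0.604 × 0.295 = 0.17818
  Condition Beta: 0.284 × 0.09 = 0.02556
  Condition Zeta: 0.112 × 0.035 = 0.00392
Sum = 0.20766.
The ratio is 0.02556 / 0.17818 (the normalizer cancels) = 0.1435.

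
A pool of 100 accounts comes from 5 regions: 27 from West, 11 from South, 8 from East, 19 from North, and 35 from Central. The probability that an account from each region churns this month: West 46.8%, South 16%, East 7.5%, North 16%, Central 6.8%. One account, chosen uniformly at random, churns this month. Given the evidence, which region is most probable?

West

Compute prior × likelihood for every hypothesis:
  West: 0.27 × 0.468 = 0.12636
  South: 0.11 × 0.16 = 0.0176
  East: 0.08 × 0.075 = 0.006
  North: 0.19 × 0.16 = 0.0304
  Central: 0.35 × 0.068 = 0.0238
Normalizing constant = 0.20416.
Largest term belongs to West, so West is most probable.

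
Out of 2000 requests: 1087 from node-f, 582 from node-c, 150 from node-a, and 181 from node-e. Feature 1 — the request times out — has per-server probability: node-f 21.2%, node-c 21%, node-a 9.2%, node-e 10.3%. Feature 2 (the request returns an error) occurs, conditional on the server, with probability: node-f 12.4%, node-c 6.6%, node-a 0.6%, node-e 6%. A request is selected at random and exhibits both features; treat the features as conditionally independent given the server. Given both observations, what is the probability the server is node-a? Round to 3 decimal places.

0.002

By Bayes' rule, posterior ∝ prior × likelihood:
  node-f: 0.5435 × 0.212 × 0.124 = 0.014287528
  node-c: 0.291 × 0.21 × 0.066 = 0.00403326
  node-a: 0.075 × 0.092 × 0.006 = 0.0000414
  node-e: 0.0905 × 0.103 × 0.06 = 0.00055929
Total = 0.018921478.
P(node-a | evidence) = 0.0000414 / 0.018921478 ≈ 0.002.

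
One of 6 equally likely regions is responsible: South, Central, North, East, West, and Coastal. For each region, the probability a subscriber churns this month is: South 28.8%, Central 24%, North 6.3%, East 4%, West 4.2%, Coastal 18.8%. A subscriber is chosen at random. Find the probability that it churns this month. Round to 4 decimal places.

With a uniform prior (1/6 each), posterior ∝ likelihood:
  South: 0.288
  Central: 0.24
  North: 0.063
  East: 0.04
  West: 0.042
  Coastal: 0.188
P(churn) = (1/6) × (0.288 + 0.24 + 0.063 + 0.04 + 0.042 + 0.188) = 0.861/6 ≈ 0.1435.

0.1435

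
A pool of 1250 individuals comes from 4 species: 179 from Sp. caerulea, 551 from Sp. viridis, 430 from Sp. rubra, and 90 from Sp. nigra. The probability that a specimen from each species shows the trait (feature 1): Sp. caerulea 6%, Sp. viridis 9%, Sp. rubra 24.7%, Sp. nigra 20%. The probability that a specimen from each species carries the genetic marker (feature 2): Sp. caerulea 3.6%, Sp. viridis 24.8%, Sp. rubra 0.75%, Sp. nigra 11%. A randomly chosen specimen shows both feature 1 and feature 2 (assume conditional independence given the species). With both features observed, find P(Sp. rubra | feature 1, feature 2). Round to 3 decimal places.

0.052

Compute prior × likelihood for every hypothesis:
  Sp. caerulea: 0.1432 × 0.06 × 0.036 = 0.000309312
  Sp. viridis: 0.4408 × 0.09 × 0.248 = 0.009838656
  Sp. rubra: 0.344 × 0.247 × 0.0075 = 0.00063726
  Sp. nigra: 0.072 × 0.2 × 0.11 = 0.001584
Total = 0.012369228.
P(Sp. rubra | evidence) = 0.00063726 / 0.012369228 ≈ 0.052.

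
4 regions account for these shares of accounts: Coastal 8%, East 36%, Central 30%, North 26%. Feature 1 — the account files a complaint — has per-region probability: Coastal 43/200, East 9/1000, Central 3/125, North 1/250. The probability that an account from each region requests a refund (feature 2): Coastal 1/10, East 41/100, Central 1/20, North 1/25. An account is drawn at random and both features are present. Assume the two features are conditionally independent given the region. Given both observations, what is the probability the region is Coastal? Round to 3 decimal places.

Unnormalized posteriors (prior × likelihood):
  Coastal: 0.08 × 0.215 × 0.1 = 0.00172
  East: 0.36 × 0.009 × 0.41 = 0.0013284
  Central: 0.3 × 0.024 × 0.05 = 0.00036
  North: 0.26 × 0.004 × 0.04 = 0.0000416
Normalizing constant = 0.00345.
P(Coastal | evidence) = 0.00172 / 0.00345 ≈ 0.499.

0.499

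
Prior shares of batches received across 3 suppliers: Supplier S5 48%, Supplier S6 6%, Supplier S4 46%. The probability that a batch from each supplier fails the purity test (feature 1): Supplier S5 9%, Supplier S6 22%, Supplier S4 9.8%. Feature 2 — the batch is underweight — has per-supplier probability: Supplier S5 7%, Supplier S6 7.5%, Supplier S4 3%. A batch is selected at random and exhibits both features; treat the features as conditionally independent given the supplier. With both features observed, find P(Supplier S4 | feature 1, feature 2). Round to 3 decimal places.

0.252

Unnormalized posteriors (prior × likelihood):
  Supplier S5: 0.48 × 0.09 × 0.07 = 0.003024
  Supplier S6: 0.06 × 0.22 × 0.075 = 0.00099
  Supplier S4: 0.46 × 0.098 × 0.03 = 0.0013524
Total = 0.0053664.
P(Supplier S4 | evidence) = 0.0013524 / 0.0053664 ≈ 0.252.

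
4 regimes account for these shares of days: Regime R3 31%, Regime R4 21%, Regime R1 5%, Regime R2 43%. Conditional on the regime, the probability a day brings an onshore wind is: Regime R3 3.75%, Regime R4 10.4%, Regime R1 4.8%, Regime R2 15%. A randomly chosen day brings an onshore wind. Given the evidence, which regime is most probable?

Regime R2

By Bayes' rule, posterior ∝ prior × likelihood:
  Regime R3: 0.31 × 0.0375 = 0.011625
  Regime R4: 0.21 × 0.104 = 0.02184
  Regime R1: 0.05 × 0.048 = 0.0024
  Regime R2: 0.43 × 0.15 = 0.0645
Total = 0.100365.
Largest term belongs to Regime R2, so Regime R2 is most probable.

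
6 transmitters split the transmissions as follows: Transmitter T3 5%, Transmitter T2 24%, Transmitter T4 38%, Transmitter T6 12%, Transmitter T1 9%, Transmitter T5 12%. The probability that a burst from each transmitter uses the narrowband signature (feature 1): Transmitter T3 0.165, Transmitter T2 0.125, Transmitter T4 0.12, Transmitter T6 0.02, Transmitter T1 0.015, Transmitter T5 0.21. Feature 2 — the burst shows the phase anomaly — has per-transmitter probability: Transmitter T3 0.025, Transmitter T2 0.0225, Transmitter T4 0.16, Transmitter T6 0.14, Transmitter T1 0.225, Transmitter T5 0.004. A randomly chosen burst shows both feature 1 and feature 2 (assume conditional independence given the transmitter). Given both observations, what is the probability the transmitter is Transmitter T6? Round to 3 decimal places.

Prior × likelihood for each hypothesis:
  Transmitter T3: 0.05 × 0.165 × 0.025 = 0.00020625
  Transmitter T2: 0.24 × 0.125 × 0.0225 = 0.000675
  Transmitter T4: 0.38 × 0.12 × 0.16 = 0.007296
  Transmitter T6: 0.12 × 0.02 × 0.14 = 0.000336
  Transmitter T1: 0.09 × 0.015 × 0.225 = 0.00030375
  Transmitter T5: 0.12 × 0.21 × 0.004 = 0.0001008
Total = 0.0089178.
P(Transmitter T6 | evidence) = 0.000336 / 0.0089178 ≈ 0.038.

0.038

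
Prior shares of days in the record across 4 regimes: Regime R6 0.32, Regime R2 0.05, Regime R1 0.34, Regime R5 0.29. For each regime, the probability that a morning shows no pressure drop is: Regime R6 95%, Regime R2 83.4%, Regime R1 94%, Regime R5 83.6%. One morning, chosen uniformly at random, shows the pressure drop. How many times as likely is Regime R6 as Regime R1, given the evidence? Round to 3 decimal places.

Taking complements, P(drop | each) = Regime R6 0.05, Regime R2 0.166, Regime R1 0.06, Regime R5 0.164.
Unnormalized posteriors (prior × likelihood):
  Regime R6: 0.32 × 0.05 = 0.016
  Regime R2: 0.05 × 0.166 = 0.0083
  Regime R1: 0.34 × 0.06 = 0.0204
  Regime R5: 0.29 × 0.164 = 0.04756
Total = 0.09226.
The ratio is 0.016 / 0.0204 (the normalizer cancels) = 0.784.

0.784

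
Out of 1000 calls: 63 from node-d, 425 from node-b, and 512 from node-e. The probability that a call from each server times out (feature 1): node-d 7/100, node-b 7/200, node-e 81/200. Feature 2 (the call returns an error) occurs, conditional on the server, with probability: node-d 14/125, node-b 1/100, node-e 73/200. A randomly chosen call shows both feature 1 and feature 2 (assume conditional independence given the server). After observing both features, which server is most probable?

node-e

By Bayes' rule, posterior ∝ prior × likelihood:
  node-d: 0.063 × 0.07 × 0.112 = 0.00049392
  node-b: 0.425 × 0.035 × 0.01 = 0.00014875
  node-e: 0.512 × 0.405 × 0.365 = 0.0756864
Normalizing constant = 0.07632907.
Largest term belongs to node-e, so node-e is most probable.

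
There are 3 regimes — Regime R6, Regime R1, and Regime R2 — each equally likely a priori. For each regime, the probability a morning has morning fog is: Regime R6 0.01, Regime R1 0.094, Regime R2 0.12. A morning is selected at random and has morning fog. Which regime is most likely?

Regime R2

Since the prior is uniform, the posterior is proportional to the likelihood:
  Regime R6: 0.01
  Regime R1: 0.094
  Regime R2: 0.12
Sum = 0.224.
Largest term belongs to Regime R2, so Regime R2 is most probable.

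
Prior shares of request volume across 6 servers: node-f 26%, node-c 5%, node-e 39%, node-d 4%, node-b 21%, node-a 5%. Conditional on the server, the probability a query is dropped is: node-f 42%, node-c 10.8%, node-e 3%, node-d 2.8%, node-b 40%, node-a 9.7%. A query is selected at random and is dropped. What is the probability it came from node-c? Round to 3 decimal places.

Compute prior × likelihood for every hypothesis:
  node-f: 0.26 × 0.42 = 0.1092
  node-c: 0.05 × 0.108 = 0.0054
  node-e: 0.39 × 0.03 = 0.0117
  node-d: 0.04 × 0.028 = 0.00112
  node-b: 0.21 × 0.4 = 0.084
  node-a: 0.05 × 0.097 = 0.00485
Total = 0.21627.
P(node-c | evidence) = 0.0054 / 0.21627 ≈ 0.025.

0.025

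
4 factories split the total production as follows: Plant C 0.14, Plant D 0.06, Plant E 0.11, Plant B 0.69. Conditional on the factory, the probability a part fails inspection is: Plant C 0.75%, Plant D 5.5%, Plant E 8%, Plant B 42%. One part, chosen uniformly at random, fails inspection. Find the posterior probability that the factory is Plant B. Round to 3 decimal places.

Compute prior × likelihood for every hypothesis:
  Plant C: 0.14 × 0.0075 = 0.00105
  Plant D: 0.06 × 0.055 = 0.0033
  Plant E: 0.11 × 0.08 = 0.0088
  Plant B: 0.69 × 0.42 = 0.2898
Normalizing constant = 0.30295.
P(Plant B | evidence) = 0.2898 / 0.30295 ≈ 0.957.

0.957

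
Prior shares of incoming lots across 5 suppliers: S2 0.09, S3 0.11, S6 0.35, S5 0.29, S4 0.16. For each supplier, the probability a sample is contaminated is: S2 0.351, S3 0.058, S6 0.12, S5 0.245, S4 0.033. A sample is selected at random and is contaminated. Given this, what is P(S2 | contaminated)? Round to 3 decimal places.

0.202

Prior × likelihood for each hypothesis:
  S2: 0.09 × 0.351 = 0.03159
  S3: 0.11 × 0.058 = 0.00638
  S6: 0.35 × 0.12 = 0.042
  S5: 0.29 × 0.245 = 0.07105
  S4: 0.16 × 0.033 = 0.00528
Normalizing constant = 0.1563.
P(S2 | evidence) = 0.03159 / 0.1563 ≈ 0.202.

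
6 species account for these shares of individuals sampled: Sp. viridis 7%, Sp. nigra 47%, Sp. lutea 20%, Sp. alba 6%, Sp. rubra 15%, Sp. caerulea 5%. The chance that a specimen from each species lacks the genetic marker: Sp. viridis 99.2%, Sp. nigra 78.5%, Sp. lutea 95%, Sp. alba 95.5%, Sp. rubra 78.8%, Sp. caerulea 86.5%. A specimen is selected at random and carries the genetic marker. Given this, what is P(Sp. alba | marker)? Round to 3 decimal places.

0.018

Taking complements, P(marker | each) = Sp. viridis 0.008, Sp. nigra 0.215, Sp. lutea 0.05, Sp. alba 0.045, Sp. rubra 0.212, Sp. caerulea 0.135.
Compute prior × likelihood for every hypothesis:
  Sp. viridis: 0.07 × 0.008 = 0.00056
  Sp. nigra: 0.47 × 0.215 = 0.10105
  Sp. lutea: 0.2 × 0.05 = 0.01
  Sp. alba: 0.06 × 0.045 = 0.0027
  Sp. rubra: 0.15 × 0.212 = 0.0318
  Sp. caerulea: 0.05 × 0.135 = 0.00675
Sum = 0.15286.
P(Sp. alba | evidence) = 0.0027 / 0.15286 ≈ 0.018.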